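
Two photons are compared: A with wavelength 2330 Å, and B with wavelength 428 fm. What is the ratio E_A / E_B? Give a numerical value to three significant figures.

E_A = 8.526·10^-19 J (from wavelength = 2330 Å, via E = hc/λ).
E_B = 4.641·10^-13 J (from wavelength = 428 fm, via E = hc/λ).
Ratio = 8.526·10^-19 / 4.641·10^-13 = 1.84·10^-6.

1.84·10^-6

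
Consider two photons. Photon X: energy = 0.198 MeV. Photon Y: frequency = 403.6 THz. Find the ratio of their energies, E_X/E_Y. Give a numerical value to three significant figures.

1.19 × 10^5

E_X = 3.172 × 10^-14 J (from energy = 0.198 MeV, via E given directly).
E_Y = 2.674 × 10^-19 J (from frequency = 403.6 THz, via E = hf).
Ratio = 3.172 × 10^-14 / 2.674 × 10^-19 = 1.19 × 10^5.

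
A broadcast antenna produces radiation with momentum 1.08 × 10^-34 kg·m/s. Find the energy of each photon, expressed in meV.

2.02 × 10^-4 meV

(c = 2.99792458 × 10^8 m/s, 1 eV = 1.602176634 × 10^-19 J.)
Since E = pc for a photon, E = 3.238 × 10^-26 J.
Converting to meV: E = 2.021 × 10^-4 meV ≈ 2.02 × 10^-4 meV.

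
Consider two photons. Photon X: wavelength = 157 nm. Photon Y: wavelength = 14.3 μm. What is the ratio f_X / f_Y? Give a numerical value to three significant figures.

91.1

f_X = 1.910·10^15 Hz (from wavelength = 157 nm, via f = c/λ).
f_Y = 2.096·10^13 Hz (from wavelength = 14.3 μm, via f = c/λ).
Ratio = 1.910·10^15 / 2.096·10^13 = 91.1.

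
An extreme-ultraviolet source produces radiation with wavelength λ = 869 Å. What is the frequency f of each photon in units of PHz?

3.45 PHz

First convert: λ = 869 Å = 8.69·10^-8 m.
Apply f = c/λ: f = 3.450·10^15 Hz.
Converting to PHz: f = 3.450 PHz ≈ 3.45 PHz.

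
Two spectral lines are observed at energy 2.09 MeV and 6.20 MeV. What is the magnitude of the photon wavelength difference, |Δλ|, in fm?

393 fm

Using λ = hc/E: λ₁ = 5.932 × 10^-13 m, λ₂ = 2.000 × 10^-13 m.
|Δλ| = |5.932 × 10^-13 − 2.000 × 10^-13| = 3.93 × 10^-13 m = 393 fm.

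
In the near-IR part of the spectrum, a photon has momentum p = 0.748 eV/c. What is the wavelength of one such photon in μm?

Use h = 6.62607015e-34 J·s, c = 2.99792458e8 m/s, 1 eV = 1.602176634e-19 J.
Convert to SI: p = 0.748 eV/c = 3.9975e-28 kg·m/s.
Since λ = h/p for a photon, λ = 1.658e-6 m.
Converting to μm: λ = 1.658 μm ≈ 1.66 μm.

1.66 μm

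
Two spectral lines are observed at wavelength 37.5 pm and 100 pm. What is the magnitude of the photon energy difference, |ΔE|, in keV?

20.7 keV

Using E = hc/λ: E₁ = 5.297·10^-15 J, E₂ = 1.986·10^-15 J.
|ΔE| = |5.297·10^-15 − 1.986·10^-15| = 3.31·10^-15 J = 20.7 keV.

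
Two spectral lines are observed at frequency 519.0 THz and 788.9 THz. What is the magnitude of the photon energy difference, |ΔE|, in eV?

1.12 eV

Using E = hf: E₁ = 3.4389 × 10^-19 J, E₂ = 5.2273 × 10^-19 J.
|ΔE| = |3.4389 × 10^-19 − 5.2273 × 10^-19| = 1.79 × 10^-19 J = 1.12 eV.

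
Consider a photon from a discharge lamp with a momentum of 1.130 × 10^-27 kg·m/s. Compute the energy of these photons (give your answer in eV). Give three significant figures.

2.11 eV

The photon relation is E = pc, giving E = 3.388 × 10^-19 J.
Converting to eV: E = 2.114 eV ≈ 2.11 eV.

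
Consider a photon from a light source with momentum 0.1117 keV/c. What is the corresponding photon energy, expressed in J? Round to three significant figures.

Use c = 2.99792458e8 m/s, 1 eV = 1.602176634e-19 J.
In SI units: p = 0.1117 keV/c = 5.9696e-26 kg·m/s.
The photon relation is E = pc, giving E = 1.790e-17 J.
So E ≈ 1.79e-17 J.

1.79e-17 J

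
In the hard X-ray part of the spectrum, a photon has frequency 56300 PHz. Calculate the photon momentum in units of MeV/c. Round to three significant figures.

0.233 MeV/c

Use h = 6.62607015·10^-34 J·s, c = 2.99792458·10^8 m/s, 1 eV = 1.602176634·10^-19 J.
In SI units: f = 56300 PHz = 5.63·10^19 Hz.
Since p = hf/c for a photon, p = 1.244·10^-22 kg·m/s.
Converting to MeV/c: p = 0.2328 MeV/c ≈ 0.233 MeV/c.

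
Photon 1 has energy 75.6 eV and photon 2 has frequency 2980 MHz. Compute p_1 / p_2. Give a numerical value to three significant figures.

p_1 = 4.040 × 10^-26 kg·m/s (from energy = 75.6 eV, via p = E/c).
p_2 = 6.586 × 10^-33 kg·m/s (from frequency = 2980 MHz, via p = hf/c).
Ratio = 4.040 × 10^-26 / 6.586 × 10^-33 = 6.13 × 10^6.

6.13 × 10^6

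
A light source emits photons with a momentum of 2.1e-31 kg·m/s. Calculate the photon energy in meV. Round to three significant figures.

0.393 meV

The photon relation is E = pc, giving E = 6.296e-23 J.
Converting to meV: E = 0.3929 meV ≈ 0.393 meV.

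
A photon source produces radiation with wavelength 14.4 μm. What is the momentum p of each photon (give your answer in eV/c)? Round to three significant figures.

(h = 6.62607015 × 10^-34 J·s, c = 2.99792458 × 10^8 m/s, 1 eV = 1.602176634 × 10^-19 J.)
First convert: λ = 14.4 μm = 1.44 × 10^-5 m.
The photon relation is p = h/λ, giving p = 4.601 × 10^-29 kg·m/s.
Converting to eV/c: p = 0.08610 eV/c ≈ 0.0861 eV/c.

0.0861 eV/c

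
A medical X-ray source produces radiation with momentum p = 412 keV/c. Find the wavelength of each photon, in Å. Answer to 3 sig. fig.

0.0301 Å

Convert to SI: p = 412 keV/c = 2.2018e-22 kg·m/s.
For a photon λ = h/p, so λ = 3.009e-12 m.
Converting to Å: λ = 0.03009 Å ≈ 0.0301 Å.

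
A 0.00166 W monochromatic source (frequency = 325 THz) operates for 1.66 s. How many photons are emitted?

Total energy: E_total = P·t = 0.00166 × 1.66 = 0.002756 J.
Per-photon energy: E = 2.153 × 10^-19 J.
N = E_total / E_photon = 1.28 × 10^16.

1.28 × 10^16 photons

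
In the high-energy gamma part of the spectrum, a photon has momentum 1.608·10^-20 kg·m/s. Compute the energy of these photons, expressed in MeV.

30.1 MeV

Take c = 2.99792458·10^8 m/s, 1 eV = 1.602176634·10^-19 J.
Since E = pc for a photon, E = 4.821·10^-12 J.
Converting to MeV: E = 30.09 MeV ≈ 30.1 MeV.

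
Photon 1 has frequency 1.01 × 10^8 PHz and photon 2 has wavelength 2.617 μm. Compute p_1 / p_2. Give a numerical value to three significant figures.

p_1 = 2.232 × 10^-19 kg·m/s (from frequency = 1.01 × 10^8 PHz, via p = hf/c).
p_2 = 2.532 × 10^-28 kg·m/s (from wavelength = 2.617 μm, via p = h/λ).
Ratio = 2.232 × 10^-19 / 2.532 × 10^-28 = 8.82 × 10^8.

8.82 × 10^8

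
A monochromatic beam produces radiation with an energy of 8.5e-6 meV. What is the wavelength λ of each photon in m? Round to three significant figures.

Use h = 6.62607015e-34 J·s, c = 2.99792458e8 m/s, 1 eV = 1.602176634e-19 J.
First convert: E = 8.5e-6 meV = 1.3619e-27 J.
Since λ = hc/E for a photon, λ = 145.9 m.
So λ ≈ 146 m.

146 m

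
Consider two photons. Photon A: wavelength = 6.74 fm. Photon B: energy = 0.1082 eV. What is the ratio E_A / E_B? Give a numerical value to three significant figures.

E_A = 2.947 × 10^-11 J (from wavelength = 6.74 fm, via E = hc/λ).
E_B = 1.734 × 10^-20 J (from energy = 0.1082 eV, via E given directly).
Ratio = 2.947 × 10^-11 / 1.734 × 10^-20 = 1.70 × 10^9.

1.70 × 10^9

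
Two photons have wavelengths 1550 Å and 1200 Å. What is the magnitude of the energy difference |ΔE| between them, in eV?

Using E = hc/λ: E₁ = 1.282e-18 J, E₂ = 1.655e-18 J.
|ΔE| = |1.282e-18 − 1.655e-18| = 3.74e-19 J = 2.33 eV.

2.33 eV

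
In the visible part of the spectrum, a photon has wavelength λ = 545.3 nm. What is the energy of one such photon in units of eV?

Convert to SI: λ = 545.3 nm = 5.453e-7 m.
Since E = hc/λ for a photon, E = 3.643e-19 J.
Converting to eV: E = 2.274 eV ≈ 2.27 eV.

2.27 eV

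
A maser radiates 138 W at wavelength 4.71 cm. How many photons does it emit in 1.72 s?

5.63·10^25 photons

Total energy: E_total = P·t = 138 × 1.72 = 237.4 J.
Per-photon energy: E = 4.218·10^-24 J.
N = E_total / E_photon = 5.63·10^25.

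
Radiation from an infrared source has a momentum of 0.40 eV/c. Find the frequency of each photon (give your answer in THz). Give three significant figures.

Take h = 6.62607015 × 10^-34 J·s, c = 2.99792458 × 10^8 m/s, 1 eV = 1.602176634 × 10^-19 J.
Convert to SI: p = 0.40 eV/c = 2.1377 × 10^-28 kg·m/s.
Apply f = pc/h: f = 9.672 × 10^13 Hz.
Converting to THz: f = 96.72 THz ≈ 96.7 THz.

96.7 THz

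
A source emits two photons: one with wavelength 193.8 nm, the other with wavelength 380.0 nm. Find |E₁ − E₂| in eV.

3.13 eV

Using E = hc/λ: E₁ = 1.0250·10^-18 J, E₂ = 5.2275·10^-19 J.
|ΔE| = |1.0250·10^-18 − 5.2275·10^-19| = 5.02·10^-19 J = 3.13 eV.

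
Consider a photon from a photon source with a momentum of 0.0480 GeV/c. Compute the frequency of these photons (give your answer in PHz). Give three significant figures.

1.16e7 PHz

Take h = 6.62607015e-34 J·s, c = 2.99792458e8 m/s, 1 eV = 1.602176634e-19 J.
In SI units: p = 0.0480 GeV/c = 2.5653e-20 kg·m/s.
Apply f = pc/h: f = 1.161e22 Hz.
Converting to PHz: f = 1.161e7 PHz ≈ 1.16e7 PHz.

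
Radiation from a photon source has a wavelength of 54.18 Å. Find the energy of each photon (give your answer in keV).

Use h = 6.62607015e-34 J·s, c = 2.99792458e8 m/s, 1 eV = 1.602176634e-19 J.
Convert to SI: λ = 54.18 Å = 5.418e-9 m.
Apply E = hc/λ: E = 3.666e-17 J.
Converting to keV: E = 0.2288 keV ≈ 0.229 keV.

0.229 keV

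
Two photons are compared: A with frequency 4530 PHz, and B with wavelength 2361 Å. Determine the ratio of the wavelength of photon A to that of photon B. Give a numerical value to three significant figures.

λ_A = 6.618e-11 m (from frequency = 4530 PHz, via λ = c/f).
λ_B = 2.361e-7 m (from wavelength = 2361 Å, via λ given directly).
Ratio = 6.618e-11 / 2.361e-7 = 2.80e-4.

2.80e-4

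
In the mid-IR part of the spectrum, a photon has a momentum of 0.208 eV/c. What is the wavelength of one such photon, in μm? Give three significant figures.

Use h = 6.62607015·10^-34 J·s, c = 2.99792458·10^8 m/s, 1 eV = 1.602176634·10^-19 J.
In SI units: p = 0.208 eV/c = 1.1116·10^-28 kg·m/s.
Since λ = h/p for a photon, λ = 5.961·10^-6 m.
Converting to μm: λ = 5.961 μm ≈ 5.96 μm.

5.96 μm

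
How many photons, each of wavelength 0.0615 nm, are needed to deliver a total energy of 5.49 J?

Per-photon energy: E = 3.230e-15 J (from wavelength = 0.0615 nm).
N = E_total / E_photon = 5.49 J / 3.230e-15 J = 1.70e15.

1.70e15 photons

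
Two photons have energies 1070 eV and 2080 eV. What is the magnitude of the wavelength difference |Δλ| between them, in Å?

5.63 Å

Using λ = hc/E: λ₁ = 1.159 × 10^-9 m, λ₂ = 5.961 × 10^-10 m.
|Δλ| = |1.159 × 10^-9 − 5.961 × 10^-10| = 5.63 × 10^-10 m = 5.63 Å.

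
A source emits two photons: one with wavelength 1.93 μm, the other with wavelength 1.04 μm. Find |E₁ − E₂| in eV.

0.550 eV

Using E = hc/λ: E₁ = 1.029·10^-19 J, E₂ = 1.910·10^-19 J.
|ΔE| = |1.029·10^-19 − 1.910·10^-19| = 8.81·10^-20 J = 0.550 eV.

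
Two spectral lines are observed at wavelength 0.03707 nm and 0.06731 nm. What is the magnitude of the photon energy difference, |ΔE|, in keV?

Using E = hc/λ: E₁ = 5.3586 × 10^-15 J, E₂ = 2.9512 × 10^-15 J.
|ΔE| = |5.3586 × 10^-15 − 2.9512 × 10^-15| = 2.41 × 10^-15 J = 15.0 keV.

15.0 keV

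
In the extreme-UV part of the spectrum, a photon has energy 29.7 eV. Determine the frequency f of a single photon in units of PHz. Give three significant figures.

7.18 PHz

Take h = 6.62607015e-34 J·s, 1 eV = 1.602176634e-19 J.
Convert to SI: E = 29.7 eV = 4.7585e-18 J.
Apply f = E/h: f = 7.181e15 Hz.
Converting to PHz: f = 7.181 PHz ≈ 7.18 PHz.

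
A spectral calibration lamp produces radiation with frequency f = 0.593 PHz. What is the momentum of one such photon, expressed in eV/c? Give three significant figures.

2.45 eV/c

Convert to SI: f = 0.593 PHz = 5.93 × 10^14 Hz.
Since p = hf/c for a photon, p = 1.311 × 10^-27 kg·m/s.
Converting to eV/c: p = 2.452 eV/c ≈ 2.45 eV/c.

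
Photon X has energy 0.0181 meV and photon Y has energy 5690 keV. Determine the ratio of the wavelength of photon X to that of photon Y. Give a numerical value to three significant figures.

λ_X = 0.06850 m (from energy = 0.0181 meV, via λ = hc/E).
λ_Y = 2.179·10^-13 m (from energy = 5690 keV, via λ = hc/E).
Ratio = 0.06850 / 2.179·10^-13 = 3.14·10^11.

3.14·10^11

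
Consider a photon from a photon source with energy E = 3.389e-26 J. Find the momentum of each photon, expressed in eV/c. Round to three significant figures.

(c = 2.99792458e8 m/s, 1 eV = 1.602176634e-19 J.)
For a photon p = E/c, so p = 1.130e-34 kg·m/s.
Converting to eV/c: p = 2.115e-7 eV/c ≈ 2.12e-7 eV/c.

2.12e-7 eV/c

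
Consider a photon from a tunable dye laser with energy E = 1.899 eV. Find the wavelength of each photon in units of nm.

653 nm

In SI units: E = 1.899 eV = 3.0425 × 10^-19 J.
The photon relation is λ = hc/E, giving λ = 6.529 × 10^-7 m.
Converting to nm: λ = 652.9 nm ≈ 653 nm.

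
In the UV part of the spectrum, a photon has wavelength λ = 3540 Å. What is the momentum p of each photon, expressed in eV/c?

3.50 eV/c

First convert: λ = 3540 Å = 3.54 × 10^-7 m.
Apply p = h/λ: p = 1.872 × 10^-27 kg·m/s.
Converting to eV/c: p = 3.502 eV/c ≈ 3.50 eV/c.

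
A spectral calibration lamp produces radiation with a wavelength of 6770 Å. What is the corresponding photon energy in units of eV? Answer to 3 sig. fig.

Take h = 6.62607015e-34 J·s, c = 2.99792458e8 m/s, 1 eV = 1.602176634e-19 J.
Convert to SI: λ = 6770 Å = 6.77e-7 m.
The photon relation is E = hc/λ, giving E = 2.934e-19 J.
Converting to eV: E = 1.831 eV ≈ 1.83 eV.

1.83 eV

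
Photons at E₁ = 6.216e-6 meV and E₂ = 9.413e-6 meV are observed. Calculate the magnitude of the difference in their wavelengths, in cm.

6770 cm

Using λ = hc/E: λ₁ = 199.46 m, λ₂ = 131.72 m.
|Δλ| = |199.46 − 131.72| = 67.7 m = 6770 cm.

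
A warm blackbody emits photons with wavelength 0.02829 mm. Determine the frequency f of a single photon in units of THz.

10.6 THz

Convert to SI: λ = 0.02829 mm = 2.829e-5 m.
Apply f = c/λ: f = 1.060e13 Hz.
Converting to THz: f = 10.60 THz ≈ 10.6 THz.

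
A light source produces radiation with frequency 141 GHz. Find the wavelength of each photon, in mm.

Take c = 2.99792458e8 m/s.
In SI units: f = 141 GHz = 1.41e11 Hz.
For a photon λ = c/f, so λ = 0.002126 m.
Converting to mm: λ = 2.126 mm ≈ 2.13 mm.

2.13 mm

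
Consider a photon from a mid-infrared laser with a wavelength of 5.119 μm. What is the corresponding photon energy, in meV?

242 meV

In SI units: λ = 5.119 μm = 5.119 × 10^-6 m.
The photon relation is E = hc/λ, giving E = 3.881 × 10^-20 J.
Converting to meV: E = 242.2 meV ≈ 242 meV.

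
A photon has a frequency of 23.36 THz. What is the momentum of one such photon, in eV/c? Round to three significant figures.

First convert: f = 23.36 THz = 2.336e13 Hz.
The photon relation is p = hf/c, giving p = 5.163e-29 kg·m/s.
Converting to eV/c: p = 0.09661 eV/c ≈ 0.0966 eV/c.

0.0966 eV/c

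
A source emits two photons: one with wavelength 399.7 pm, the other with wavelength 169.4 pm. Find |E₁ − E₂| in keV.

4.22 keV

Using E = hc/λ: E₁ = 4.9698·10^-16 J, E₂ = 1.1726·10^-15 J.
|ΔE| = |4.9698·10^-16 − 1.1726·10^-15| = 6.76·10^-16 J = 4.22 keV.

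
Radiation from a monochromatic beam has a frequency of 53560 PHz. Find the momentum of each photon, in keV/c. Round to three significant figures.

First convert: f = 53560 PHz = 5.356e19 Hz.
For a photon p = hf/c, so p = 1.184e-22 kg·m/s.
Converting to keV/c: p = 221.5 keV/c ≈ 222 keV/c.

222 keV/c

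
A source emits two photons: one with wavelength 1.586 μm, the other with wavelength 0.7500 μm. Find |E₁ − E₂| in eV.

0.871 eV

Using E = hc/λ: E₁ = 1.2525 × 10^-19 J, E₂ = 2.6486 × 10^-19 J.
|ΔE| = |1.2525 × 10^-19 − 2.6486 × 10^-19| = 1.40 × 10^-19 J = 0.871 eV.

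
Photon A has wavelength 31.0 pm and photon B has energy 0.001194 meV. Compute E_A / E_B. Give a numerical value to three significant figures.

E_A = 6.408e-15 J (from wavelength = 31.0 pm, via E = hc/λ).
E_B = 1.913e-25 J (from energy = 0.001194 meV, via E given directly).
Ratio = 6.408e-15 / 1.913e-25 = 3.35e10.

3.35e10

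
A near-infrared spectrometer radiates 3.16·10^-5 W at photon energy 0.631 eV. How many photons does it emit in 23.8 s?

Total energy: E_total = P·t = 3.16·10^-5 × 23.8 = 7.521·10^-4 J.
Per-photon energy: E = 1.011·10^-19 J.
N = E_total / E_photon = 7.44·10^15.

7.44·10^15 photons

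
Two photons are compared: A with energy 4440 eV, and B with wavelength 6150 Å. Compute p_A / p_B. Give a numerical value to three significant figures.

p_A = 2.373e-24 kg·m/s (from energy = 4440 eV, via p = E/c).
p_B = 1.077e-27 kg·m/s (from wavelength = 6150 Å, via p = h/λ).
Ratio = 2.373e-24 / 1.077e-27 = 2200.

2200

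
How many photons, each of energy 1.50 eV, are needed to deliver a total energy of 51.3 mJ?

Per-photon energy: E = 2.403e-19 J (from energy = 1.50 eV).
N = E_total / E_photon = 0.0513 J / 2.403e-19 J = 2.13e17.

2.13e17 photons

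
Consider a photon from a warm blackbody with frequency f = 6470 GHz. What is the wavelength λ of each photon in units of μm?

In SI units: f = 6470 GHz = 6.47 × 10^12 Hz.
Apply λ = c/f: λ = 4.634 × 10^-5 m.
Converting to μm: λ = 46.34 μm ≈ 46.3 μm.

46.3 μm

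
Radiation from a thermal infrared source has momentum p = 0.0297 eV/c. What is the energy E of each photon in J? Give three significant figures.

4.76 × 10^-21 J

In SI units: p = 0.0297 eV/c = 1.5873 × 10^-29 kg·m/s.
For a photon E = pc, so E = 4.758 × 10^-21 J.
So E ≈ 4.76 × 10^-21 J.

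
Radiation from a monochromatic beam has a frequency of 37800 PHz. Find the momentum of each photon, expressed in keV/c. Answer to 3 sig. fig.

Take h = 6.62607015e-34 J·s, c = 2.99792458e8 m/s, 1 eV = 1.602176634e-19 J.
In SI units: f = 37800 PHz = 3.78e19 Hz.
Since p = hf/c for a photon, p = 8.355e-23 kg·m/s.
Converting to keV/c: p = 156.3 keV/c ≈ 156 keV/c.

156 keV/c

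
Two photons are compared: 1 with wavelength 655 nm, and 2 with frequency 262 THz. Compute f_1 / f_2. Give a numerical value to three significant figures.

f_1 = 4.577e14 Hz (from wavelength = 655 nm, via f = c/λ).
f_2 = 2.620e14 Hz (from frequency = 262 THz, via f given directly).
Ratio = 4.577e14 / 2.620e14 = 1.75.

1.75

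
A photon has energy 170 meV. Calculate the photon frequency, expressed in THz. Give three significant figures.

Take h = 6.62607015e-34 J·s, 1 eV = 1.602176634e-19 J.
In SI units: E = 170 meV = 2.7237e-20 J.
For a photon f = E/h, so f = 4.111e13 Hz.
Converting to THz: f = 41.11 THz ≈ 41.1 THz.

41.1 THz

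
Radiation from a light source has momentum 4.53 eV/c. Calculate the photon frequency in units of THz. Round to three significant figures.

Use h = 6.62607015e-34 J·s, c = 2.99792458e8 m/s, 1 eV = 1.602176634e-19 J.
First convert: p = 4.53 eV/c = 2.4210e-27 kg·m/s.
For a photon f = pc/h, so f = 1.095e15 Hz.
Converting to THz: f = 1095 THz ≈ 1100 THz.

1100 THz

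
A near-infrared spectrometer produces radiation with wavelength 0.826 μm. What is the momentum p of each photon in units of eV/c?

In SI units: λ = 0.826 μm = 8.26e-7 m.
For a photon p = h/λ, so p = 8.022e-28 kg·m/s.
Converting to eV/c: p = 1.501 eV/c ≈ 1.50 eV/c.

1.50 eV/c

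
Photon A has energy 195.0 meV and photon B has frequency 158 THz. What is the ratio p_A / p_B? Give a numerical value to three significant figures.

0.298

p_A = 1.042 × 10^-28 kg·m/s (from energy = 195.0 meV, via p = E/c).
p_B = 3.492 × 10^-28 kg·m/s (from frequency = 158 THz, via p = hf/c).
Ratio = 1.042 × 10^-28 / 3.492 × 10^-28 = 0.298.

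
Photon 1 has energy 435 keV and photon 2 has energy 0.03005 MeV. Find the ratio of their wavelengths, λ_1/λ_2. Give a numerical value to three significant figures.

λ_1 = 2.850 × 10^-12 m (from energy = 435 keV, via λ = hc/E).
λ_2 = 4.126 × 10^-11 m (from energy = 0.03005 MeV, via λ = hc/E).
Ratio = 2.850 × 10^-12 / 4.126 × 10^-11 = 0.0691.

0.0691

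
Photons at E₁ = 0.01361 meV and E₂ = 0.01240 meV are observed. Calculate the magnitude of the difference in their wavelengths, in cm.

0.889 cm

Using λ = hc/E: λ₁ = 0.091098 m, λ₂ = 0.099987 m.
|Δλ| = |0.091098 − 0.099987| = 0.00889 m = 0.889 cm.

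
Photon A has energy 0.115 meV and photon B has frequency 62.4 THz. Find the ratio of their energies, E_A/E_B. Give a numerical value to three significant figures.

E_A = 1.843e-23 J (from energy = 0.115 meV, via E given directly).
E_B = 4.135e-20 J (from frequency = 62.4 THz, via E = hf).
Ratio = 1.843e-23 / 4.135e-20 = 4.46e-4.

4.46e-4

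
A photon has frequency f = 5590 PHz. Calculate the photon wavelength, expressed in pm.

(c = 2.99792458e8 m/s.)
Convert to SI: f = 5590 PHz = 5.59e18 Hz.
For a photon λ = c/f, so λ = 5.363e-11 m.
Converting to pm: λ = 53.63 pm ≈ 53.6 pm.

53.6 pm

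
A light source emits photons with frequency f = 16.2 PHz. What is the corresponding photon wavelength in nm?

18.5 nm

Use c = 2.99792458e8 m/s.
First convert: f = 16.2 PHz = 1.62e16 Hz.
Since λ = c/f for a photon, λ = 1.851e-8 m.
Converting to nm: λ = 18.51 nm ≈ 18.5 nm.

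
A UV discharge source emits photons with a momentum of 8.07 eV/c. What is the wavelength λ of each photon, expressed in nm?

(h = 6.62607015e-34 J·s, c = 2.99792458e8 m/s, 1 eV = 1.602176634e-19 J.)
Convert to SI: p = 8.07 eV/c = 4.3128e-27 kg·m/s.
For a photon λ = h/p, so λ = 1.536e-7 m.
Converting to nm: λ = 153.6 nm ≈ 154 nm.

154 nm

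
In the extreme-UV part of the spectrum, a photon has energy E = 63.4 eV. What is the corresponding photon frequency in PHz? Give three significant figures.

15.3 PHz

Take h = 6.62607015·10^-34 J·s, 1 eV = 1.602176634·10^-19 J.
In SI units: E = 63.4 eV = 1.0158·10^-17 J.
Since f = E/h for a photon, f = 1.533·10^16 Hz.
Converting to PHz: f = 15.33 PHz ≈ 15.3 PHz.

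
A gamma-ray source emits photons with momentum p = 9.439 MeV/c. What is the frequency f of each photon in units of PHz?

First convert: p = 9.439 MeV/c = 5.0445·10^-21 kg·m/s.
Since f = pc/h for a photon, f = 2.282·10^21 Hz.
Converting to PHz: f = 2.282·10^6 PHz ≈ 2.28·10^6 PHz.

2.28·10^6 PHz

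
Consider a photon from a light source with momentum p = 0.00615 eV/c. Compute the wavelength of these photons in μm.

Convert to SI: p = 0.00615 eV/c = 3.2867 × 10^-30 kg·m/s.
The photon relation is λ = h/p, giving λ = 2.016 × 10^-4 m.
Converting to μm: λ = 201.6 μm ≈ 202 μm.

202 μm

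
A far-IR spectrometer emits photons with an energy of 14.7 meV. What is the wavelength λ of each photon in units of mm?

Use h = 6.62607015 × 10^-34 J·s, c = 2.99792458 × 10^8 m/s, 1 eV = 1.602176634 × 10^-19 J.
Convert to SI: E = 14.7 meV = 2.3552 × 10^-21 J.
For a photon λ = hc/E, so λ = 8.434 × 10^-5 m.
Converting to mm: λ = 0.08434 mm ≈ 0.0843 mm.

0.0843 mm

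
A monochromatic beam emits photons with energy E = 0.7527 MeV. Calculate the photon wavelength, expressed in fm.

1650 fm

First convert: E = 0.7527 MeV = 1.2060e-13 J.
The photon relation is λ = hc/E, giving λ = 1.647e-12 m.
Converting to fm: λ = 1647 fm ≈ 1650 fm.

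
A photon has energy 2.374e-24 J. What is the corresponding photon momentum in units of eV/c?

1.48e-5 eV/c

Use c = 2.99792458e8 m/s, 1 eV = 1.602176634e-19 J.
Apply p = E/c: p = 7.919e-33 kg·m/s.
Converting to eV/c: p = 1.482e-5 eV/c ≈ 1.48e-5 eV/c.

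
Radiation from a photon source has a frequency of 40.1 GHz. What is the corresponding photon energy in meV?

Take h = 6.62607015e-34 J·s, 1 eV = 1.602176634e-19 J.
Convert to SI: f = 40.1 GHz = 4.01e10 Hz.
The photon relation is E = hf, giving E = 2.657e-23 J.
Converting to meV: E = 0.1658 meV ≈ 0.166 meV.

0.166 meV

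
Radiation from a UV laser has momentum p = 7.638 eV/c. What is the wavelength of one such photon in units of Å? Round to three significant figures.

Convert to SI: p = 7.638 eV/c = 4.0820e-27 kg·m/s.
For a photon λ = h/p, so λ = 1.623e-7 m.
Converting to Å: λ = 1623 Å ≈ 1620 Å.

1620 Å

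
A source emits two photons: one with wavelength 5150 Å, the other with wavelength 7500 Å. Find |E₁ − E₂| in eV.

Using E = hc/λ: E₁ = 3.857e-19 J, E₂ = 2.649e-19 J.
|ΔE| = |3.857e-19 − 2.649e-19| = 1.21e-19 J = 0.754 eV.

0.754 eV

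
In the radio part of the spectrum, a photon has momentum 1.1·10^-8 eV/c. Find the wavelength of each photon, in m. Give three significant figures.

Use h = 6.62607015·10^-34 J·s, c = 2.99792458·10^8 m/s, 1 eV = 1.602176634·10^-19 J.
Convert to SI: p = 1.1·10^-8 eV/c = 5.8787·10^-36 kg·m/s.
The photon relation is λ = h/p, giving λ = 112.7 m.
So λ ≈ 113 m.

113 m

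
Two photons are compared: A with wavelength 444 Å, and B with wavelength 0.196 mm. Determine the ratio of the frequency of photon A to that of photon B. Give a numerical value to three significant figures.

4410

f_A = 6.752e15 Hz (from wavelength = 444 Å, via f = c/λ).
f_B = 1.530e12 Hz (from wavelength = 0.196 mm, via f = c/λ).
Ratio = 6.752e15 / 1.530e12 = 4410.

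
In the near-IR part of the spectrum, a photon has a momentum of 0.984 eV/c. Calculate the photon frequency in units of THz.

Convert to SI: p = 0.984 eV/c = 5.2588 × 10^-28 kg·m/s.
The photon relation is f = pc/h, giving f = 2.379 × 10^14 Hz.
Converting to THz: f = 237.9 THz ≈ 238 THz.

238 THz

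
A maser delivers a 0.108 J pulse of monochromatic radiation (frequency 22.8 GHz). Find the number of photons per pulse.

Per-photon energy: E = 1.511e-23 J (from frequency = 22.8 GHz).
N = E_total / E_photon = 0.108 J / 1.511e-23 J = 7.15e21.

7.15e21 photons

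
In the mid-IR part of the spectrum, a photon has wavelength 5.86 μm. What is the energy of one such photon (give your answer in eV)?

Take h = 6.62607015 × 10^-34 J·s, c = 2.99792458 × 10^8 m/s, 1 eV = 1.602176634 × 10^-19 J.
First convert: λ = 5.86 μm = 5.86 × 10^-6 m.
The photon relation is E = hc/λ, giving E = 3.390 × 10^-20 J.
Converting to eV: E = 0.2116 eV ≈ 0.212 eV.

0.212 eV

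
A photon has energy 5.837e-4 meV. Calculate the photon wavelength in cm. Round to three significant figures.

Take h = 6.62607015e-34 J·s, c = 2.99792458e8 m/s, 1 eV = 1.602176634e-19 J.
In SI units: E = 5.837e-4 meV = 9.3519e-26 J.
Apply λ = hc/E: λ = 2.124 m.
Converting to cm: λ = 212.4 cm ≈ 212 cm.

212 cm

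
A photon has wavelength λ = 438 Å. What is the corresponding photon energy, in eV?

Convert to SI: λ = 438 Å = 4.38e-8 m.
For a photon E = hc/λ, so E = 4.535e-18 J.
Converting to eV: E = 28.31 eV ≈ 28.3 eV.

28.3 eV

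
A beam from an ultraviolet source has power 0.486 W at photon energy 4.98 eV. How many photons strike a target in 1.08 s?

Total energy: E_total = P·t = 0.486 × 1.08 = 0.5249 J.
Per-photon energy: E = 7.979e-19 J.
N = E_total / E_photon = 6.58e17.

6.58e17 photons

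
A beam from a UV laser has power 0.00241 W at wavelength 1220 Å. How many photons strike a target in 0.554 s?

8.20 × 10^14 photons

Total energy: E_total = P·t = 0.00241 × 0.554 = 0.001335 J.
Per-photon energy: E = 1.628 × 10^-18 J.
N = E_total / E_photon = 8.20 × 10^14.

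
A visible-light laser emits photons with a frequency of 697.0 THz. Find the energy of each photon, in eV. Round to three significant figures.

First convert: f = 697.0 THz = 6.970e14 Hz.
Since E = hf for a photon, E = 4.618e-19 J.
Converting to eV: E = 2.883 eV ≈ 2.88 eV.

2.88 eV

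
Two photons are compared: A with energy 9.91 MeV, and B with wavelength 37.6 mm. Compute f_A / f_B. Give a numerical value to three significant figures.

f_A = 2.396e21 Hz (from energy = 9.91 MeV, via f = E/h).
f_B = 7.973e9 Hz (from wavelength = 37.6 mm, via f = c/λ).
Ratio = 2.396e21 / 7.973e9 = 3.01e11.

3.01e11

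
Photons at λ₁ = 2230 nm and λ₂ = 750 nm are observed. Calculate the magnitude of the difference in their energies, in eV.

Using E = hc/λ: E₁ = 8.908e-20 J, E₂ = 2.649e-19 J.
|ΔE| = |8.908e-20 − 2.649e-19| = 1.76e-19 J = 1.10 eV.

1.10 eV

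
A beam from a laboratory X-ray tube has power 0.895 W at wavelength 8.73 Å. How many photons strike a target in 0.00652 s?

2.56 × 10^13 photons

Total energy: E_total = P·t = 0.895 × 0.00652 = 0.005835 J.
Per-photon energy: E = 2.275 × 10^-16 J.
N = E_total / E_photon = 2.56 × 10^13.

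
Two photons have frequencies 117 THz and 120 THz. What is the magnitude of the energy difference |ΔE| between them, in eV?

Using E = hf: E₁ = 7.753 × 10^-20 J, E₂ = 7.951 × 10^-20 J.
|ΔE| = |7.753 × 10^-20 − 7.951 × 10^-20| = 1.99 × 10^-21 J = 0.0124 eV.

0.0124 eV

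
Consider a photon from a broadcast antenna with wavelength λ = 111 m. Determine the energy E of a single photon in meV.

Use h = 6.62607015e-34 J·s, c = 2.99792458e8 m/s, 1 eV = 1.602176634e-19 J.
For a photon E = hc/λ, so E = 1.790e-27 J.
Converting to meV: E = 1.117e-5 meV ≈ 1.12e-5 meV.

1.12e-5 meV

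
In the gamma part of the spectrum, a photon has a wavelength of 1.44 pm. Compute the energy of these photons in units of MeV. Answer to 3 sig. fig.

Take h = 6.62607015 × 10^-34 J·s, c = 2.99792458 × 10^8 m/s, 1 eV = 1.602176634 × 10^-19 J.
First convert: λ = 1.44 pm = 1.44 × 10^-12 m.
Since E = hc/λ for a photon, E = 1.379 × 10^-13 J.
Converting to MeV: E = 0.8610 MeV ≈ 0.861 MeV.

0.861 MeV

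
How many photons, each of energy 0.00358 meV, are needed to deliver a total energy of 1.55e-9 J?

2.70e15 photons

Per-photon energy: E = 5.736e-25 J (from energy = 0.00358 meV).
N = E_total / E_photon = 1.55e-9 J / 5.736e-25 J = 2.70e15.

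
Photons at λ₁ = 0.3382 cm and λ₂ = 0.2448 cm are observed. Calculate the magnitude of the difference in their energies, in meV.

Using E = hc/λ: E₁ = 5.8736 × 10^-23 J, E₂ = 8.1146 × 10^-23 J.
|ΔE| = |5.8736 × 10^-23 − 8.1146 × 10^-23| = 2.24 × 10^-23 J = 0.140 meV.

0.140 meV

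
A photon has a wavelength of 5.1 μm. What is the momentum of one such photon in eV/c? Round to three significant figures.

(h = 6.62607015e-34 J·s, c = 2.99792458e8 m/s, 1 eV = 1.602176634e-19 J.)
In SI units: λ = 5.1 μm = 5.1e-6 m.
For a photon p = h/λ, so p = 1.299e-28 kg·m/s.
Converting to eV/c: p = 0.2431 eV/c ≈ 0.243 eV/c.

0.243 eV/c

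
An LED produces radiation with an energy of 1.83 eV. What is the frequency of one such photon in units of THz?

Convert to SI: E = 1.83 eV = 2.9320e-19 J.
The photon relation is f = E/h, giving f = 4.425e14 Hz.
Converting to THz: f = 442.5 THz ≈ 442 THz.

442 THz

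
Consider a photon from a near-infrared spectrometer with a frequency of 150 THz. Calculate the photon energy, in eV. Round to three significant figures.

0.620 eV

(h = 6.62607015 × 10^-34 J·s, 1 eV = 1.602176634 × 10^-19 J.)
First convert: f = 150 THz = 1.5 × 10^14 Hz.
For a photon E = hf, so E = 9.939 × 10^-20 J.
Converting to eV: E = 0.6204 eV ≈ 0.620 eV.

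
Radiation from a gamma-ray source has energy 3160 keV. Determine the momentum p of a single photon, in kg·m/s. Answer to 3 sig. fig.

Take c = 2.99792458 × 10^8 m/s, 1 eV = 1.602176634 × 10^-19 J.
In SI units: E = 3160 keV = 5.0629 × 10^-13 J.
The photon relation is p = E/c, giving p = 1.689 × 10^-21 kg·m/s.
So p ≈ 1.69 × 10^-21 kg·m/s.

1.69 × 10^-21 kg·m/s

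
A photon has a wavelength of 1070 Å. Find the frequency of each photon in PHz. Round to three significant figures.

Use c = 2.99792458 × 10^8 m/s.
First convert: λ = 1070 Å = 1.07 × 10^-7 m.
Apply f = c/λ: f = 2.802 × 10^15 Hz.
Converting to PHz: f = 2.802 PHz ≈ 2.80 PHz.

2.80 PHz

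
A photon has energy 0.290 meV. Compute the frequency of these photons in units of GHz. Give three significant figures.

70.1 GHz

Take h = 6.62607015 × 10^-34 J·s, 1 eV = 1.602176634 × 10^-19 J.
Convert to SI: E = 0.290 meV = 4.6463 × 10^-23 J.
The photon relation is f = E/h, giving f = 7.012 × 10^10 Hz.
Converting to GHz: f = 70.12 GHz ≈ 70.1 GHz.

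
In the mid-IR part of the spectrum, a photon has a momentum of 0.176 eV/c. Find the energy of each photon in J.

Take c = 2.99792458e8 m/s, 1 eV = 1.602176634e-19 J.
First convert: p = 0.176 eV/c = 9.4059e-29 kg·m/s.
Since E = pc for a photon, E = 2.820e-20 J.
So E ≈ 2.82e-20 J.

2.82e-20 J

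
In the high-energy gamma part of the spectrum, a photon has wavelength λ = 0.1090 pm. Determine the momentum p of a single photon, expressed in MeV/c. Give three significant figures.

(h = 6.62607015 × 10^-34 J·s, c = 2.99792458 × 10^8 m/s, 1 eV = 1.602176634 × 10^-19 J.)
Convert to SI: λ = 0.1090 pm = 1.090 × 10^-13 m.
Apply p = h/λ: p = 6.079 × 10^-21 kg·m/s.
Converting to MeV/c: p = 11.37 MeV/c ≈ 11.4 MeV/c.

11.4 MeV/c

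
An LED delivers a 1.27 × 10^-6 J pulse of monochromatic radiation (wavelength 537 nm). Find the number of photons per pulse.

Per-photon energy: E = 3.699 × 10^-19 J (from wavelength = 537 nm).
N = E_total / E_photon = 1.27 × 10^-6 J / 3.699 × 10^-19 J = 3.43 × 10^12.

3.43 × 10^12 photons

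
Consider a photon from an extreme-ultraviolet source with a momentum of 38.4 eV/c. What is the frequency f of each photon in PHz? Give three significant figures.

9.29 PHz

First convert: p = 38.4 eV/c = 2.0522·10^-26 kg·m/s.
The photon relation is f = pc/h, giving f = 9.285·10^15 Hz.
Converting to PHz: f = 9.285 PHz ≈ 9.29 PHz.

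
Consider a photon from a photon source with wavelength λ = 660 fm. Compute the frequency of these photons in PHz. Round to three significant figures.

Take c = 2.99792458e8 m/s.
First convert: λ = 660 fm = 6.6e-13 m.
Apply f = c/λ: f = 4.542e20 Hz.
Converting to PHz: f = 454200 PHz ≈ 4.54e5 PHz.

4.54e5 PHz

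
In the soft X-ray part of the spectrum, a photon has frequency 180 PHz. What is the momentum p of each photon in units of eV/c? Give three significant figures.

744 eV/c

First convert: f = 180 PHz = 1.8e17 Hz.
The photon relation is p = hf/c, giving p = 3.978e-25 kg·m/s.
Converting to eV/c: p = 744.4 eV/c ≈ 744 eV/c.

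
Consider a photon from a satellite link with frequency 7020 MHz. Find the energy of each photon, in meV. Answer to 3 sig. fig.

0.0290 meV

First convert: f = 7020 MHz = 7.02e9 Hz.
Apply E = hf: E = 4.652e-24 J.
Converting to meV: E = 0.02903 meV ≈ 0.0290 meV.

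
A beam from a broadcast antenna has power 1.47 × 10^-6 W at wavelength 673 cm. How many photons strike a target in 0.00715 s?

3.56 × 10^17 photons

Total energy: E_total = P·t = 1.47 × 10^-6 × 0.00715 = 1.051 × 10^-8 J.
Per-photon energy: E = 2.952 × 10^-26 J.
N = E_total / E_photon = 3.56 × 10^17.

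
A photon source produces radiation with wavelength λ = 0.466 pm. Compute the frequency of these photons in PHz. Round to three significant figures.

(c = 2.99792458 × 10^8 m/s.)
In SI units: λ = 0.466 pm = 4.66 × 10^-13 m.
Apply f = c/λ: f = 6.433 × 10^20 Hz.
Converting to PHz: f = 643300 PHz ≈ 6.43 × 10^5 PHz.

6.43 × 10^5 PHz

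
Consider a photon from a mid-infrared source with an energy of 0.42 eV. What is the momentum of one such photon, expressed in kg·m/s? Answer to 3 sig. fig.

2.24e-28 kg·m/s

In SI units: E = 0.42 eV = 6.7291e-20 J.
Since p = E/c for a photon, p = 2.245e-28 kg·m/s.
So p ≈ 2.24e-28 kg·m/s.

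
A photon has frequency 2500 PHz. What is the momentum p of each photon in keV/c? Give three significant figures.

First convert: f = 2500 PHz = 2.50 × 10^18 Hz.
Apply p = hf/c: p = 5.526 × 10^-24 kg·m/s.
Converting to keV/c: p = 10.34 keV/c ≈ 10.3 keV/c.

10.3 keV/c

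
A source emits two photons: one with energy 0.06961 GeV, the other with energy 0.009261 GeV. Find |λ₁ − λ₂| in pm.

0.116 pm

Using λ = hc/E: λ₁ = 1.7811 × 10^-14 m, λ₂ = 1.3388 × 10^-13 m.
|Δλ| = |1.7811 × 10^-14 − 1.3388 × 10^-13| = 1.16 × 10^-13 m = 0.116 pm.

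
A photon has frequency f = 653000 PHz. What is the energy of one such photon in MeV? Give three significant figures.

(h = 6.62607015e-34 J·s, 1 eV = 1.602176634e-19 J.)
In SI units: f = 653000 PHz = 6.530e20 Hz.
Since E = hf for a photon, E = 4.327e-13 J.
Converting to MeV: E = 2.701 MeV ≈ 2.70 MeV.

2.70 MeV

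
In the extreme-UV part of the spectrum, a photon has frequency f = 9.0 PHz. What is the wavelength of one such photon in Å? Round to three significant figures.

(c = 2.99792458 × 10^8 m/s.)
In SI units: f = 9.0 PHz = 9.0 × 10^15 Hz.
Apply λ = c/f: λ = 3.331 × 10^-8 m.
Converting to Å: λ = 333.1 Å ≈ 333 Å.

333 Å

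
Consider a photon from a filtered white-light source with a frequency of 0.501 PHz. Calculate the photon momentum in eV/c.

First convert: f = 0.501 PHz = 5.01 × 10^14 Hz.
For a photon p = hf/c, so p = 1.107 × 10^-27 kg·m/s.
Converting to eV/c: p = 2.072 eV/c ≈ 2.07 eV/c.

2.07 eV/c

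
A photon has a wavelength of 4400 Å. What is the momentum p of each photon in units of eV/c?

2.82 eV/c

Use h = 6.62607015e-34 J·s, c = 2.99792458e8 m/s, 1 eV = 1.602176634e-19 J.
In SI units: λ = 4400 Å = 4.40e-7 m.
For a photon p = h/λ, so p = 1.506e-27 kg·m/s.
Converting to eV/c: p = 2.818 eV/c ≈ 2.82 eV/c.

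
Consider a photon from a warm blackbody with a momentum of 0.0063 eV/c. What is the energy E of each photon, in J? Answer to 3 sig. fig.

Convert to SI: p = 0.0063 eV/c = 3.3669 × 10^-30 kg·m/s.
For a photon E = pc, so E = 1.009 × 10^-21 J.
So E ≈ 1.01 × 10^-21 J.

1.01 × 10^-21 J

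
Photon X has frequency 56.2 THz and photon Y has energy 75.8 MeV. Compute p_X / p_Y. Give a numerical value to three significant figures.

p_X = 1.242e-28 kg·m/s (from frequency = 56.2 THz, via p = hf/c).
p_Y = 4.051e-20 kg·m/s (from energy = 75.8 MeV, via p = E/c).
Ratio = 1.242e-28 / 4.051e-20 = 3.07e-9.

3.07e-9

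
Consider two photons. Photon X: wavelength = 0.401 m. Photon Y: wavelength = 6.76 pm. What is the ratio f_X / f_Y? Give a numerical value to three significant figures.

1.69e-11

f_X = 7.476e8 Hz (from wavelength = 0.401 m, via f = c/λ).
f_Y = 4.435e19 Hz (from wavelength = 6.76 pm, via f = c/λ).
Ratio = 7.476e8 / 4.435e19 = 1.69e-11.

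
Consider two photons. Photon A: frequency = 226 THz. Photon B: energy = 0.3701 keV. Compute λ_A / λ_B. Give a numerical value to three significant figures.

λ_A = 1.327 × 10^-6 m (from frequency = 226 THz, via λ = c/f).
λ_B = 3.350 × 10^-9 m (from energy = 0.3701 keV, via λ = hc/E).
Ratio = 1.327 × 10^-6 / 3.350 × 10^-9 = 396.

396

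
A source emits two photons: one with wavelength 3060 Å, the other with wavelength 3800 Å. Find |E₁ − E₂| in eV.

Using E = hc/λ: E₁ = 6.492e-19 J, E₂ = 5.227e-19 J.
|ΔE| = |6.492e-19 − 5.227e-19| = 1.26e-19 J = 0.789 eV.

0.789 eV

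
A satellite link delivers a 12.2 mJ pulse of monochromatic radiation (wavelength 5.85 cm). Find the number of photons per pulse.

3.59 × 10^21 photons

Per-photon energy: E = 3.396 × 10^-24 J (from wavelength = 5.85 cm).
N = E_total / E_photon = 0.0122 J / 3.396 × 10^-24 J = 3.59 × 10^21.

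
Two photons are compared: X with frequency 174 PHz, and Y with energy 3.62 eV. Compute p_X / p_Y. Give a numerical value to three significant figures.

p_X = 3.846 × 10^-25 kg·m/s (from frequency = 174 PHz, via p = hf/c).
p_Y = 1.935 × 10^-27 kg·m/s (from energy = 3.62 eV, via p = E/c).
Ratio = 3.846 × 10^-25 / 1.935 × 10^-27 = 199.

199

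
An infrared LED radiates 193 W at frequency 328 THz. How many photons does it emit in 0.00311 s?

2.76 × 10^18 photons

Total energy: E_total = P·t = 193 × 0.00311 = 0.6002 J.
Per-photon energy: E = 2.173 × 10^-19 J.
N = E_total / E_photon = 2.76 × 10^18.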